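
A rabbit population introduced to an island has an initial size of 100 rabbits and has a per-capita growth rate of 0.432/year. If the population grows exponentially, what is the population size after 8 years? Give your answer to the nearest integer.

3169 rabbits

N(t) = N₀·e^(rt) = 100 × e^(0.432×8) = 100 × e^3.456.
e^3.456 ≈ 31.69, so N ≈ 100 × 31.69 = 3169.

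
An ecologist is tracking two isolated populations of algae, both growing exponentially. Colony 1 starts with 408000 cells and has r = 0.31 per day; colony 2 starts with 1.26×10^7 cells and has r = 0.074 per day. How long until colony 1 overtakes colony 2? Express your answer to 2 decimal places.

14.53 days

Set 408000·e^(0.31t) = 1.26×10^7·e^(0.074t).
e^((0.31 − 0.074)t) = 1.26×10^7/408000 → e^(0.236·t) = 30.882.
0.236·t = ln(30.882) = 3.4302, so t = 3.4302/0.236 = 14.535.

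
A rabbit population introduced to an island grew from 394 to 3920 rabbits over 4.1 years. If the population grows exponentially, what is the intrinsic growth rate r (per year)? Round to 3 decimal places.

0.560 per year

From N(t) = N₀·e^(rt): e^(r·4.1) = 3920/394 = 9.9492.
r·4.1 = ln(9.9492) = 2.2975, so r = 2.2975/4.1 = 0.56036.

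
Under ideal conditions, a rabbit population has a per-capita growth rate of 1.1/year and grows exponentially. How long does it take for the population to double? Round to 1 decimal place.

0.6 years

Doubling time t_d = ln(2)/r = 0.6931/1.1 = 0.63013.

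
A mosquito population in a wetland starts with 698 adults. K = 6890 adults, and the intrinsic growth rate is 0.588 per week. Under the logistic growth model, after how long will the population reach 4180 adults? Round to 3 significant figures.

A = (K − N₀)/N₀ = (6890 − 698)/698 = 8.8711.
Solve 6890/(1 + 8.8711·e^(−0.588t)) = 4180: 1 + 8.8711·e^(−0.588t) = 1.6483, so e^(−0.588t) = 0.0730832.
−0.588·t = ln(0.0730832) = -2.6162, so t = 2.6162/0.588 = 4.4492.

4.45 weeks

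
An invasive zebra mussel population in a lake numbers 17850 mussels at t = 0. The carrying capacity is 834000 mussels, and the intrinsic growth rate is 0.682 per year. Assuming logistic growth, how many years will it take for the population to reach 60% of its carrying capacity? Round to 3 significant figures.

6.20 years

A = (K − N₀)/N₀ = (834000 − 17850)/17850 = 45.723.
Solve 834000/(1 + 45.723·e^(−0.682t)) = 500400: 1 + 45.723·e^(−0.682t) = 1.6667, so e^(−0.682t) = 0.0145807.
−0.682·t = ln(0.0145807) = -4.2281, so t = 4.2281/0.682 = 6.1995.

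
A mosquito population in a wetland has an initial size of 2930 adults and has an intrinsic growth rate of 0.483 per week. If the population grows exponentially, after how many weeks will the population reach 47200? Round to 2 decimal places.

5.75 weeks

Set N₀·e^(rt) = 47200: e^(0.483·t) = 47200/2930 = 16.109.
0.483·t = ln(16.109) = 2.7794, so t = 2.7794/0.483 = 5.7544.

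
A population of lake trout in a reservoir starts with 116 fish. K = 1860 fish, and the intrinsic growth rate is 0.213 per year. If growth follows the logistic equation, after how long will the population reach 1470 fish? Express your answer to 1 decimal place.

A = (K − N₀)/N₀ = (1860 − 116)/116 = 15.034.
Solve 1860/(1 + 15.034·e^(−0.213t)) = 1470: 1 + 15.034·e^(−0.213t) = 1.2653, so e^(−0.213t) = 0.0176465.
−0.213·t = ln(0.0176465) = -4.0372, so t = 4.0372/0.213 = 18.954.

19.0 years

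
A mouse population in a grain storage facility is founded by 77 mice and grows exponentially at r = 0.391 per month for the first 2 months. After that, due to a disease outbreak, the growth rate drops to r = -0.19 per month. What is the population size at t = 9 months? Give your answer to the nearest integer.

Phase 1: N(2) = 77·e^(0.391×2) = 77·e^0.782 = 168.31.
Phase 2 runs for 9 − 2 = 7 months at r = -0.19.
N(9) = 168.31·e^(-0.19×7) = 168.31·e^-1.33 = 44.5141.

45 mice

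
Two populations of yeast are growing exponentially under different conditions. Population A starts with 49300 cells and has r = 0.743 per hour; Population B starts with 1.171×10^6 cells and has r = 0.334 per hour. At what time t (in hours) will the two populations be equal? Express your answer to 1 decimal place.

Set 49300·e^(0.743t) = 1.171×10^6·e^(0.334t).
e^((0.743 − 0.334)t) = 1.171×10^6/49300 → e^(0.409·t) = 23.753.
0.409·t = ln(23.753) = 3.1677, so t = 3.1677/0.409 = 7.745.

7.7 hours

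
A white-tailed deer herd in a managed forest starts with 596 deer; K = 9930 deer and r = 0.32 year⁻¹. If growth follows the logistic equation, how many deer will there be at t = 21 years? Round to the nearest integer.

9746 deer

A = (K − N₀)/N₀ = (9930 − 596)/596 = 15.661.
N(t) = K/(1 + A·e^(−rt)) = 9930/(1 + 15.661×e^(−0.32×21)).
e^(−6.72) = 0.0012065; denominator = 1 + 15.661×0.0012065 = 1.0189.
N = 9930/1.0189 = 9745.85.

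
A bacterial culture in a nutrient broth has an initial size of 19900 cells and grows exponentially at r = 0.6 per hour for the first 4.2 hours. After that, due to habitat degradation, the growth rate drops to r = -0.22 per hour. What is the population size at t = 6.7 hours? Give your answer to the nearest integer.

142696 cells

Phase 1: N(4.2) = 19900·e^(0.6×4.2) = 19900·e^2.52 = 247329.
Phase 2 runs for 6.7 − 4.2 = 2.5 hours at r = -0.22.
N(6.7) = 247329·e^(-0.22×2.5) = 247329·e^-0.55 = 142696.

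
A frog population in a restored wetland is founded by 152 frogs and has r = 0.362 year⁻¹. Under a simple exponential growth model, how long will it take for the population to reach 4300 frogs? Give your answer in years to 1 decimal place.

9.2 years

Set N₀·e^(rt) = 4300: e^(0.362·t) = 4300/152 = 28.289.
0.362·t = ln(28.289) = 3.3425, so t = 3.3425/0.362 = 9.2334.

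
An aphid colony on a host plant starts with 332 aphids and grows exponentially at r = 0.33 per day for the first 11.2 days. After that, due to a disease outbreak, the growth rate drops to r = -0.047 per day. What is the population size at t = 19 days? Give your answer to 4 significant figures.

Phase 1: N(11.2) = 332·e^(0.33×11.2) = 332·e^3.696 = 13374.9.
Phase 2 runs for 19 − 11.2 = 7.8 days at r = -0.047.
N(19) = 13374.9·e^(-0.047×7.8) = 13374.9·e^-0.3666 = 9269.97.

9270 aphids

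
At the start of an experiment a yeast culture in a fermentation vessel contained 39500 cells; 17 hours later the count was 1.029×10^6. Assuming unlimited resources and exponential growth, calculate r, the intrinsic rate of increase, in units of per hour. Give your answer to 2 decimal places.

0.19 per hour

From N(t) = N₀·e^(rt): e^(r·17) = 1.029×10^6/39500 = 26.051.
r·17 = ln(26.051) = 3.26, so r = 3.26/17 = 0.19177.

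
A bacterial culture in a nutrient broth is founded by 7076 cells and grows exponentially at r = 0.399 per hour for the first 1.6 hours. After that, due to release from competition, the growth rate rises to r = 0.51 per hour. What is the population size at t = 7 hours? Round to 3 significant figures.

210000 cells

Phase 1: N(1.6) = 7076·e^(0.399×1.6) = 7076·e^0.6384 = 13398.
Phase 2 runs for 7 − 1.6 = 5.4 hours at r = 0.51.
N(7) = 13398·e^(0.51×5.4) = 13398·e^2.754 = 210421.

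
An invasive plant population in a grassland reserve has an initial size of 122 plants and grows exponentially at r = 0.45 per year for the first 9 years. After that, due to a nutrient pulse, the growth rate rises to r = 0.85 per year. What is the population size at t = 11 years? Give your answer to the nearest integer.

Phase 1: N(9) = 122·e^(0.45×9) = 122·e^4.05 = 7002.49.
Phase 2 runs for 11 − 9 = 2 years at r = 0.85.
N(11) = 7002.49·e^(0.85×2) = 7002.49·e^1.7 = 38331.3.

38331 plants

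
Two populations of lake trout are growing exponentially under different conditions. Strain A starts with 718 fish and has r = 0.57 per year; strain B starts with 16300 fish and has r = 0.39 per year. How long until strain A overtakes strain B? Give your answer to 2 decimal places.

Set 718·e^(0.57t) = 16300·e^(0.39t).
e^((0.57 − 0.39)t) = 16300/718 → e^(0.18·t) = 22.702.
0.18·t = ln(22.702) = 3.1225, so t = 3.1225/0.18 = 17.347.

17.35 years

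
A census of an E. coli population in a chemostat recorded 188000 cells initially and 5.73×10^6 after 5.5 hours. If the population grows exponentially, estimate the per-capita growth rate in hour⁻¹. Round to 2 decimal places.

0.62 per hour

From N(t) = N₀·e^(rt): e^(r·5.5) = 5.73×10^6/188000 = 30.479.
r·5.5 = ln(30.479) = 3.417, so r = 3.417/5.5 = 0.62128.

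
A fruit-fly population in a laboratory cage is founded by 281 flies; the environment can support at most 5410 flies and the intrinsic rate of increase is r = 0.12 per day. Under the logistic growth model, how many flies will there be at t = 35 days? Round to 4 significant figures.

4247 flies

A = (K − N₀)/N₀ = (5410 − 281)/281 = 18.253.
N(t) = K/(1 + A·e^(−rt)) = 5410/(1 + 18.253×e^(−0.12×35)).
e^(−4.2) = 0.014996; denominator = 1 + 18.253×0.014996 = 1.2737.
N = 5410/1.2737 = 4247.44.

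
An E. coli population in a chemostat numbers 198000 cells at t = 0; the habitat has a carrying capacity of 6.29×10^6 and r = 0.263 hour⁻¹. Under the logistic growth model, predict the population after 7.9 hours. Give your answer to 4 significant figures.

A = (K − N₀)/N₀ = (6.29×10^6 − 198000)/198000 = 30.768.
N(t) = K/(1 + A·e^(−rt)) = 6.29×10^6/(1 + 30.768×e^(−0.263×7.9)).
e^(−2.078) = 0.12522; denominator = 1 + 30.768×0.12522 = 4.8527.
N = 6.29×10^6/4.8527 = 1.296195×10^6.

1296000 cells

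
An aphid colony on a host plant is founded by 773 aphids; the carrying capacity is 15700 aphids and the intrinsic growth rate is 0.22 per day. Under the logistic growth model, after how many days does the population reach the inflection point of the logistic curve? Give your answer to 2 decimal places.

13.46 days

Logistic growth is fastest at N = K/2 = 7850.
A = (K − N₀)/N₀ = 19.31. Set K/(1 + A·e^(−rt)) = K/2 → A·e^(−rt) = 1.
e^(−0.22t) = 1/19.31 = 0.0517854, so t = ln(19.31)/0.22 = 2.9606/0.22 = 13.457.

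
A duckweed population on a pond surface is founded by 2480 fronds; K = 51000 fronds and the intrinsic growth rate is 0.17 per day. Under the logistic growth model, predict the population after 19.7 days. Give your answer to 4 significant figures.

A = (K − N₀)/N₀ = (51000 − 2480)/2480 = 19.565.
N(t) = K/(1 + A·e^(−rt)) = 51000/(1 + 19.565×e^(−0.17×19.7)).
e^(−3.349) = 0.035119; denominator = 1 + 19.565×0.035119 = 1.6871.
N = 51000/1.6871 = 30229.5.

30230 fronds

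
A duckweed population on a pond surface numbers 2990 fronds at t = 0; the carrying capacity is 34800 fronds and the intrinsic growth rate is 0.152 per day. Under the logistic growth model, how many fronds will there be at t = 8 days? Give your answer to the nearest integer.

8379 fronds

A = (K − N₀)/N₀ = (34800 − 2990)/2990 = 10.639.
N(t) = K/(1 + A·e^(−rt)) = 34800/(1 + 10.639×e^(−0.152×8)).
e^(−1.216) = 0.29641; denominator = 1 + 10.639×0.29641 = 4.1535.
N = 34800/4.1535 = 8378.51.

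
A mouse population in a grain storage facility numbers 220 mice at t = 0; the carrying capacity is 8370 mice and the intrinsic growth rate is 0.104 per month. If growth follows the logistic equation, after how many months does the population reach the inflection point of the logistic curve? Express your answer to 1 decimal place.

Logistic growth is fastest at N = K/2 = 4185.
A = (K − N₀)/N₀ = 37.045. Set K/(1 + A·e^(−rt)) = K/2 → A·e^(−rt) = 1.
e^(−0.104t) = 1/37.045 = 0.0269939, so t = ln(37.045)/0.104 = 3.6121/0.104 = 34.732.

34.7 months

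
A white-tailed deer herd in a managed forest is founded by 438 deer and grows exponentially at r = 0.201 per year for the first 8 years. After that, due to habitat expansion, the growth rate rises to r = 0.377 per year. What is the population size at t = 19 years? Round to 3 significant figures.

Phase 1: N(8) = 438·e^(0.201×8) = 438·e^1.608 = 2186.85.
Phase 2 runs for 19 − 8 = 11 years at r = 0.377.
N(19) = 2186.85·e^(0.377×11) = 2186.85·e^4.147 = 138305.

138000 deer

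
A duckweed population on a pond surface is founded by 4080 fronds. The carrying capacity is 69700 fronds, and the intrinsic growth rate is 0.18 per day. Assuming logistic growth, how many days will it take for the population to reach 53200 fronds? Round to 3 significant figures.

A = (K − N₀)/N₀ = (69700 − 4080)/4080 = 16.083.
Solve 69700/(1 + 16.083·e^(−0.18t)) = 53200: 1 + 16.083·e^(−0.18t) = 1.3102, so e^(−0.18t) = 0.019284.
−0.18·t = ln(0.019284) = -3.9485, so t = 3.9485/0.18 = 21.936.

21.9 days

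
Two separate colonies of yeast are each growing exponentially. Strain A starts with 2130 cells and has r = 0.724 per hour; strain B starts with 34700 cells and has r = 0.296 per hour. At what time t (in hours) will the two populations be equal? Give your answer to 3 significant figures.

6.52 hours

Set 2130·e^(0.724t) = 34700·e^(0.296t).
e^((0.724 − 0.296)t) = 34700/2130 → e^(0.428·t) = 16.291.
0.428·t = ln(16.291) = 2.7906, so t = 2.7906/0.428 = 6.5201.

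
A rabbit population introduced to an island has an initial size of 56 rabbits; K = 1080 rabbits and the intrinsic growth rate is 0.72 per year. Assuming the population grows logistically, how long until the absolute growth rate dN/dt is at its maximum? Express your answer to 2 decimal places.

Logistic growth is fastest at N = K/2 = 540.
A = (K − N₀)/N₀ = 18.286. Set K/(1 + A·e^(−rt)) = K/2 → A·e^(−rt) = 1.
e^(−0.72t) = 1/18.286 = 0.0546875, so t = ln(18.286)/0.72 = 2.9061/0.72 = 4.0363.

4.04 years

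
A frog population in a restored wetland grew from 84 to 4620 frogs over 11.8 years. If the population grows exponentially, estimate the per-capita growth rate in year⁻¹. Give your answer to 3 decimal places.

0.340 per year

From N(t) = N₀·e^(rt): e^(r·11.8) = 4620/84 = 55.
r·11.8 = ln(55) = 4.0073, so r = 4.0073/11.8 = 0.3396.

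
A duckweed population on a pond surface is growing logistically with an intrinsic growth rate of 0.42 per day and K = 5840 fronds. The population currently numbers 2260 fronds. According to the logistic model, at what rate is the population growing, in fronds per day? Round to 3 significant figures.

582 fronds per day

dN/dt = rN(1 − N/K) = 0.42 × 2260 × (1 − 2260/5840).
1 − 2260/5840 = 0.61301; dN/dt = 0.42 × 2260 × 0.61301 = 581.87.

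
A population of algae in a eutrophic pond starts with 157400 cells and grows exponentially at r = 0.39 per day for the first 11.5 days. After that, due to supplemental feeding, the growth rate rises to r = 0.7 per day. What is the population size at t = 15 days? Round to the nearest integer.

161747270 cells

Phase 1: N(11.5) = 157400·e^(0.39×11.5) = 157400·e^4.485 = 1.395775×10^7.
Phase 2 runs for 15 − 11.5 = 3.5 days at r = 0.7.
N(15) = 1.395775×10^7·e^(0.7×3.5) = 1.395775×10^7·e^2.45 = 1.617473×10^8.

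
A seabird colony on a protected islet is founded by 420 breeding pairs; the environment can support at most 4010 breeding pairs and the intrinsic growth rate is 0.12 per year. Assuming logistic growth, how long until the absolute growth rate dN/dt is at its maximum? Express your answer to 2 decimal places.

Logistic growth is fastest at N = K/2 = 2005.
A = (K − N₀)/N₀ = 8.5476. Set K/(1 + A·e^(−rt)) = K/2 → A·e^(−rt) = 1.
e^(−0.12t) = 1/8.5476 = 0.116992, so t = ln(8.5476)/0.12 = 2.1457/0.12 = 17.88.

17.88 years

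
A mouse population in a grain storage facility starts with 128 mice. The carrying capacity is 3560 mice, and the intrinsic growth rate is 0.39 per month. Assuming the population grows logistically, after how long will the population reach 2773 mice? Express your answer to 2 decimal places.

A = (K − N₀)/N₀ = (3560 − 128)/128 = 26.812.
Solve 3560/(1 + 26.812·e^(−0.39t)) = 2773: 1 + 26.812·e^(−0.39t) = 1.2838, so e^(−0.39t) = 0.0105849.
−0.39·t = ln(0.0105849) = -4.5483, so t = 4.5483/0.39 = 11.662.

11.66 months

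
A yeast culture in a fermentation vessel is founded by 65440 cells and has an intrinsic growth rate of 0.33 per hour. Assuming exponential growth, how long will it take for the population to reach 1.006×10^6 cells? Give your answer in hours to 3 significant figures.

Set N₀·e^(rt) = 1.006×10^6: e^(0.33·t) = 1.006×10^6/65440 = 15.373.
0.33·t = ln(15.373) = 2.7326, so t = 2.7326/0.33 = 8.2806.

8.28 hours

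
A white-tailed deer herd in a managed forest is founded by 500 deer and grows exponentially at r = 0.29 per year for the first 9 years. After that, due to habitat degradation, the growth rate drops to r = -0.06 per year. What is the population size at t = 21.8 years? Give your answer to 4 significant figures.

Phase 1: N(9) = 500·e^(0.29×9) = 500·e^2.61 = 6799.53.
Phase 2 runs for 21.8 − 9 = 12.8 years at r = -0.06.
N(21.8) = 6799.53·e^(-0.06×12.8) = 6799.53·e^-0.768 = 3154.57.

3155 deer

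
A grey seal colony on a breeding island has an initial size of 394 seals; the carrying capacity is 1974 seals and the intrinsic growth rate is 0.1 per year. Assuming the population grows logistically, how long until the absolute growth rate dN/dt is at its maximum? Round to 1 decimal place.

Logistic growth is fastest at N = K/2 = 987.
A = (K − N₀)/N₀ = 4.0102. Set K/(1 + A·e^(−rt)) = K/2 → A·e^(−rt) = 1.
e^(−0.1t) = 1/4.0102 = 0.249367, so t = ln(4.0102)/0.1 = 1.3888/0.1 = 13.888.

13.9 years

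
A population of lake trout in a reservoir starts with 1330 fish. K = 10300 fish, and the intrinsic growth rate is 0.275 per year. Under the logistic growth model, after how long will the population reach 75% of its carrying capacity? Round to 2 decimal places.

A = (K − N₀)/N₀ = (10300 − 1330)/1330 = 6.7444.
Solve 10300/(1 + 6.7444·e^(−0.275t)) = 7725: 1 + 6.7444·e^(−0.275t) = 1.3333, so e^(−0.275t) = 0.049424.
−0.275·t = ln(0.049424) = -3.0073, so t = 3.0073/0.275 = 10.936.

10.94 years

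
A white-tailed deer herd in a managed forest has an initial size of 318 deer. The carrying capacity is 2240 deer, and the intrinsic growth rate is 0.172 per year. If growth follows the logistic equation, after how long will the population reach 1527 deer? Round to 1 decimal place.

14.9 years

A = (K − N₀)/N₀ = (2240 − 318)/318 = 6.044.
Solve 2240/(1 + 6.044·e^(−0.172t)) = 1527: 1 + 6.044·e^(−0.172t) = 1.4669, so e^(−0.172t) = 0.0772546.
−0.172·t = ln(0.0772546) = -2.5606, so t = 2.5606/0.172 = 14.887.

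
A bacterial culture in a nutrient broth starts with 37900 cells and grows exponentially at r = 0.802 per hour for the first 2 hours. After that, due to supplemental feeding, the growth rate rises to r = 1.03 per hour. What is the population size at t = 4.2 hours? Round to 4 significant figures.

1817000 cells

Phase 1: N(2) = 37900·e^(0.802×2) = 37900·e^1.604 = 188472.
Phase 2 runs for 4.2 − 2 = 2.2 hours at r = 1.03.
N(4.2) = 188472·e^(1.03×2.2) = 188472·e^2.266 = 1.817016×10^6.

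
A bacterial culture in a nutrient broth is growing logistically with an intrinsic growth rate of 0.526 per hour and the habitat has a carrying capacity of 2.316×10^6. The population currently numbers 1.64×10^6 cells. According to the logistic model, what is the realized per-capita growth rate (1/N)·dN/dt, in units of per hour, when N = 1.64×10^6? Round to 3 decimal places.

(1/N)·dN/dt = r(1 − N/K) = 0.526 × (1 − 1.64×10^6/2.316×10^6).
= 0.526 × 0.29188 = 0.15353.

0.154 per hour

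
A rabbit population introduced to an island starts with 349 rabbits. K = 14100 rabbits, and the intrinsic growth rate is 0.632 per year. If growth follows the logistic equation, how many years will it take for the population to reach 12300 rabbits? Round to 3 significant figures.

A = (K − N₀)/N₀ = (14100 − 349)/349 = 39.401.
Solve 14100/(1 + 39.401·e^(−0.632t)) = 12300: 1 + 39.401·e^(−0.632t) = 1.1463, so e^(−0.632t) = 0.00371414.
−0.632·t = ln(0.00371414) = -5.5956, so t = 5.5956/0.632 = 8.8538.

8.85 years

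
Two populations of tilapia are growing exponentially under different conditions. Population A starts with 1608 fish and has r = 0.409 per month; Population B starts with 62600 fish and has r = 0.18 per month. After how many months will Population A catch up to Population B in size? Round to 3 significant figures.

Set 1608·e^(0.409t) = 62600·e^(0.18t).
e^((0.409 − 0.18)t) = 62600/1608 → e^(0.229·t) = 38.93.
0.229·t = ln(38.93) = 3.6618, so t = 3.6618/0.229 = 15.99.

16.0 months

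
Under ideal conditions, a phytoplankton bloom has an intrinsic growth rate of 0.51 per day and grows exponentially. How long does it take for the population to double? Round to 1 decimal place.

1.4 days

Doubling time t_d = ln(2)/r = 0.6931/0.51 = 1.3591.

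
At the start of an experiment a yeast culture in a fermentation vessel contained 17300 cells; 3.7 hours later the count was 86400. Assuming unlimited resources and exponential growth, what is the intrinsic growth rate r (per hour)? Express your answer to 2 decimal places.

From N(t) = N₀·e^(rt): e^(r·3.7) = 86400/17300 = 4.9942.
r·3.7 = ln(4.9942) = 1.6083, so r = 1.6083/3.7 = 0.43467.

0.43 per hour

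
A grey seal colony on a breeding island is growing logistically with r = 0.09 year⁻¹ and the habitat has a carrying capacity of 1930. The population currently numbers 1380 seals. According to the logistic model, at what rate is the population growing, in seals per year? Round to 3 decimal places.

dN/dt = rN(1 − N/K) = 0.09 × 1380 × (1 − 1380/1930).
1 − 1380/1930 = 0.28497; dN/dt = 0.09 × 1380 × 0.28497 = 35.394.

35.394 seals per year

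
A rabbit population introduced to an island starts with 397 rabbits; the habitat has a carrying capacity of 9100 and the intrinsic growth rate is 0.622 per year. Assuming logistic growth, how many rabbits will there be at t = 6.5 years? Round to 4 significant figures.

A = (K − N₀)/N₀ = (9100 − 397)/397 = 21.922.
N(t) = K/(1 + A·e^(−rt)) = 9100/(1 + 21.922×e^(−0.622×6.5)).
e^(−4.043) = 0.017545; denominator = 1 + 21.922×0.017545 = 1.3846.
N = 9100/1.3846 = 6572.23.

6572 rabbits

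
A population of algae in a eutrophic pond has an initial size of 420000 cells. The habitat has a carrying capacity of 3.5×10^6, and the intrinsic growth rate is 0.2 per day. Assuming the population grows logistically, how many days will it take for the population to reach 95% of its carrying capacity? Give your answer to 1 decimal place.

A = (K − N₀)/N₀ = (3.5×10^6 − 420000)/420000 = 7.3333.
Solve 3.5×10^6/(1 + 7.3333·e^(−0.2t)) = 3.325×10^6: 1 + 7.3333·e^(−0.2t) = 1.0526, so e^(−0.2t) = 0.00717703.
−0.2·t = ln(0.00717703) = -4.9369, so t = 4.9369/0.2 = 24.684.

24.7 days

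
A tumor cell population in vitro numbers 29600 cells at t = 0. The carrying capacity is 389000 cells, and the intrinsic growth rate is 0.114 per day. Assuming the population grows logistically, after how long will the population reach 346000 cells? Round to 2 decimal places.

A = (K − N₀)/N₀ = (389000 − 29600)/29600 = 12.142.
Solve 389000/(1 + 12.142·e^(−0.114t)) = 346000: 1 + 12.142·e^(−0.114t) = 1.1243, so e^(−0.114t) = 0.0102354.
−0.114·t = ln(0.0102354) = -4.5819, so t = 4.5819/0.114 = 40.192.

40.19 days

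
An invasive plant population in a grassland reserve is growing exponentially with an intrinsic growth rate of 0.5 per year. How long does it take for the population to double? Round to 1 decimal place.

1.4 years

Doubling time t_d = ln(2)/r = 0.6931/0.5 = 1.3863.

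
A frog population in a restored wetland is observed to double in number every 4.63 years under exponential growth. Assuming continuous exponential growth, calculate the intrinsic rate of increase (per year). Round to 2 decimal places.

r = ln(2)/t_d = 0.6931/4.63 = 0.14971.

0.15 per year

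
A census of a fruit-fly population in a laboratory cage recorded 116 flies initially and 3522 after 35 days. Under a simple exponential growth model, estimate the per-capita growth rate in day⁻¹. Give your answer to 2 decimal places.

From N(t) = N₀·e^(rt): e^(r·35) = 3522/116 = 30.362.
r·35 = ln(30.362) = 3.4132, so r = 3.4132/35 = 0.09752.

0.10 per day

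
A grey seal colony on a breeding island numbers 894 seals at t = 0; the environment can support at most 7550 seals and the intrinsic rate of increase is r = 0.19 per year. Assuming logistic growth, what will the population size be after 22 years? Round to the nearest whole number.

A = (K − N₀)/N₀ = (7550 − 894)/894 = 7.4452.
N(t) = K/(1 + A·e^(−rt)) = 7550/(1 + 7.4452×e^(−0.19×22)).
e^(−4.18) = 0.015299; denominator = 1 + 7.4452×0.015299 = 1.1139.
N = 7550/1.1139 = 6777.99.

6778 seals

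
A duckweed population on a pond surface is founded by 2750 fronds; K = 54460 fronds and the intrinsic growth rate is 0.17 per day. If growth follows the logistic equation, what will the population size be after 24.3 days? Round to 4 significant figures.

41820 fronds

A = (K − N₀)/N₀ = (54460 − 2750)/2750 = 18.804.
N(t) = K/(1 + A·e^(−rt)) = 54460/(1 + 18.804×e^(−0.17×24.3)).
e^(−4.131) = 0.016067; denominator = 1 + 18.804×0.016067 = 1.3021.
N = 54460/1.3021 = 41824.3.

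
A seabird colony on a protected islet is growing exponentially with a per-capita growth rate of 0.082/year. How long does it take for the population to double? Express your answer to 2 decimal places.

8.45 years

Doubling time t_d = ln(2)/r = 0.6931/0.082 = 8.453.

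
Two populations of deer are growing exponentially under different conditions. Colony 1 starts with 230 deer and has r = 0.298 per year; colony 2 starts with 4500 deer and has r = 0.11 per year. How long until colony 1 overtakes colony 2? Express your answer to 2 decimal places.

Set 230·e^(0.298t) = 4500·e^(0.11t).
e^((0.298 − 0.11)t) = 4500/230 → e^(0.188·t) = 19.565.
0.188·t = ln(19.565) = 2.9738, so t = 2.9738/0.188 = 15.818.

15.82 years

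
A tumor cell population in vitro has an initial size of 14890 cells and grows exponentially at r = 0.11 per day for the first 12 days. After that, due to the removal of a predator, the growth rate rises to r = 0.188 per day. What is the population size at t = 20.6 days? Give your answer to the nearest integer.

Phase 1: N(12) = 14890·e^(0.11×12) = 14890·e^1.32 = 55739.5.
Phase 2 runs for 20.6 − 12 = 8.6 days at r = 0.188.
N(20.6) = 55739.5·e^(0.188×8.6) = 55739.5·e^1.617 = 280757.

280757 cells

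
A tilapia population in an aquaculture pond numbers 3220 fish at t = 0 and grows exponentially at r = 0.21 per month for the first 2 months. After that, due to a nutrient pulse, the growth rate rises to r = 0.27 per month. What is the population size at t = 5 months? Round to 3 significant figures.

Phase 1: N(2) = 3220·e^(0.21×2) = 3220·e^0.42 = 4900.72.
Phase 2 runs for 5 − 2 = 3 months at r = 0.27.
N(5) = 4900.72·e^(0.27×3) = 4900.72·e^0.81 = 11016.4.

11000 fish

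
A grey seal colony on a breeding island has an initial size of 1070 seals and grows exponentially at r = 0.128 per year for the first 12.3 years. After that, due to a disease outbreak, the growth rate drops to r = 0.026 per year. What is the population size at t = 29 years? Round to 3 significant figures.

7970 seals

Phase 1: N(12.3) = 1070·e^(0.128×12.3) = 1070·e^1.574 = 5165.79.
Phase 2 runs for 29 − 12.3 = 16.7 years at r = 0.026.
N(29) = 5165.79·e^(0.026×16.7) = 5165.79·e^0.4342 = 7974.58.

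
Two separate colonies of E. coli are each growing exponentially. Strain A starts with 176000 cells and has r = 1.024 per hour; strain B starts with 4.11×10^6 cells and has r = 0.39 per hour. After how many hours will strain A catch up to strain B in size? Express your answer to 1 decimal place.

5.0 hours

Set 176000·e^(1.024t) = 4.11×10^6·e^(0.39t).
e^((1.024 − 0.39)t) = 4.11×10^6/176000 → e^(0.634·t) = 23.352.
0.634·t = ln(23.352) = 3.1507, so t = 3.1507/0.634 = 4.9695.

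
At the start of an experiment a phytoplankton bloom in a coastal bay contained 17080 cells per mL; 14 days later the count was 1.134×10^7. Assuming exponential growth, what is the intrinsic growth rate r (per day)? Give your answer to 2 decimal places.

From N(t) = N₀·e^(rt): e^(r·14) = 1.134×10^7/17080 = 663.93.
r·14 = ln(663.93) = 6.4982, so r = 6.4982/14 = 0.46416.

0.46 per day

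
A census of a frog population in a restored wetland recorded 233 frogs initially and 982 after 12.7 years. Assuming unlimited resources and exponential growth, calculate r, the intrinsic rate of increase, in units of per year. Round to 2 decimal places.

From N(t) = N₀·e^(rt): e^(r·12.7) = 982/233 = 4.2146.
r·12.7 = ln(4.2146) = 1.4386, so r = 1.4386/12.7 = 0.11327.

0.11 per year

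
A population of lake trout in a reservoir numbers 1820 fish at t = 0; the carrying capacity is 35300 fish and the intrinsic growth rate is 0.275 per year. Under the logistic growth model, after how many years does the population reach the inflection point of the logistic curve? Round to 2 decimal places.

10.59 years

Logistic growth is fastest at N = K/2 = 17650.
A = (K − N₀)/N₀ = 18.396. Set K/(1 + A·e^(−rt)) = K/2 → A·e^(−rt) = 1.
e^(−0.275t) = 1/18.396 = 0.0543608, so t = ln(18.396)/0.275 = 2.9121/0.275 = 10.589.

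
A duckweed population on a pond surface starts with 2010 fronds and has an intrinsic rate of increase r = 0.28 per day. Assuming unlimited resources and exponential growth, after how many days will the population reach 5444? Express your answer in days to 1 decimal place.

Set N₀·e^(rt) = 5444: e^(0.28·t) = 5444/2010 = 2.7085.
0.28·t = ln(2.7085) = 0.99638, so t = 0.99638/0.28 = 3.5585.

3.6 days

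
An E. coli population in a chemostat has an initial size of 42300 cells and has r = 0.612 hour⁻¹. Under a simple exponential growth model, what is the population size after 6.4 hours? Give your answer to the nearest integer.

2125128 cells

N(t) = N₀·e^(rt) = 42300 × e^(0.612×6.4) = 42300 × e^3.917.
e^3.917 ≈ 50.239, so N ≈ 42300 × 50.239 = 2.125128×10^6.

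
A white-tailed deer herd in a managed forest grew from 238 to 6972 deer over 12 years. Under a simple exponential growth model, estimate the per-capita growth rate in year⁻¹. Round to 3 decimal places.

From N(t) = N₀·e^(rt): e^(r·12) = 6972/238 = 29.294.
r·12 = ln(29.294) = 3.3774, so r = 3.3774/12 = 0.28145.

0.281 per year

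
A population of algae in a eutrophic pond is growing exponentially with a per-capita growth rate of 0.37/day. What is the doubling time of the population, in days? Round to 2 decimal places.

Doubling time t_d = ln(2)/r = 0.6931/0.37 = 1.8734.

1.87 days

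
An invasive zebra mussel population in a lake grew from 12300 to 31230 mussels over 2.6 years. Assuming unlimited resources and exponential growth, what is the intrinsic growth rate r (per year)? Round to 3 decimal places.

From N(t) = N₀·e^(rt): e^(r·2.6) = 31230/12300 = 2.539.
r·2.6 = ln(2.539) = 0.93178, so r = 0.93178/2.6 = 0.35838.

0.358 per year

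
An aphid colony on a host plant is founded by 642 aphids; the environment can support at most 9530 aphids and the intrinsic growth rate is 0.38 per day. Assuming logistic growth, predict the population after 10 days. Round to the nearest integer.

7276 aphids

A = (K − N₀)/N₀ = (9530 − 642)/642 = 13.844.
N(t) = K/(1 + A·e^(−rt)) = 9530/(1 + 13.844×e^(−0.38×10)).
e^(−3.8) = 0.022371; denominator = 1 + 13.844×0.022371 = 1.3097.
N = 9530/1.3097 = 7276.44.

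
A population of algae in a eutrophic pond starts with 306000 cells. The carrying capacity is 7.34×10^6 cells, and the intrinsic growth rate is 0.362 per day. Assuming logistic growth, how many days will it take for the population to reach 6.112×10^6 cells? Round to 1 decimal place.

A = (K − N₀)/N₀ = (7.34×10^6 − 306000)/306000 = 22.987.
Solve 7.34×10^6/(1 + 22.987·e^(−0.362t)) = 6.112×10^6: 1 + 22.987·e^(−0.362t) = 1.2009, so e^(−0.362t) = 0.00874046.
−0.362·t = ln(0.00874046) = -4.7398, so t = 4.7398/0.362 = 13.093.

13.1 days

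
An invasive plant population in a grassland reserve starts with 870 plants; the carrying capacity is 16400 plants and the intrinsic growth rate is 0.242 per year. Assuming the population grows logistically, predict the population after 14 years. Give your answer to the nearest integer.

10231 plants

A = (K − N₀)/N₀ = (16400 − 870)/870 = 17.851.
N(t) = K/(1 + A·e^(−rt)) = 16400/(1 + 17.851×e^(−0.242×14)).
e^(−3.388) = 0.033776; denominator = 1 + 17.851×0.033776 = 1.6029.
N = 16400/1.6029 = 10231.3.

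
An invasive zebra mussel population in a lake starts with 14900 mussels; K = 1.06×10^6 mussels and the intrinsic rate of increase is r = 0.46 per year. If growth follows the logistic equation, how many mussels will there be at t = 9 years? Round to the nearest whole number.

500746 mussels

A = (K − N₀)/N₀ = (1.06×10^6 − 14900)/14900 = 70.141.
N(t) = K/(1 + A·e^(−rt)) = 1.06×10^6/(1 + 70.141×e^(−0.46×9)).
e^(−4.14) = 0.015923; denominator = 1 + 70.141×0.015923 = 2.1168.
N = 1.06×10^6/2.1168 = 500746.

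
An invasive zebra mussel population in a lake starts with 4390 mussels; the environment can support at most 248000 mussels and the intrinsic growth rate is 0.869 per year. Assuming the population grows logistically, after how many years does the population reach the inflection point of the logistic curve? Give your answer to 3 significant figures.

4.62 years

Logistic growth is fastest at N = K/2 = 124000.
A = (K − N₀)/N₀ = 55.492. Set K/(1 + A·e^(−rt)) = K/2 → A·e^(−rt) = 1.
e^(−0.869t) = 1/55.492 = 0.0180206, so t = ln(55.492)/0.869 = 4.0162/0.869 = 4.6217.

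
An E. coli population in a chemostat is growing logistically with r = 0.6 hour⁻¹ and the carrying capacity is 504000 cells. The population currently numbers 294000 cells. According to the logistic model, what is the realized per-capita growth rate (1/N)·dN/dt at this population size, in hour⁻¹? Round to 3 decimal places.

0.250 per hour

(1/N)·dN/dt = r(1 − N/K) = 0.6 × (1 − 294000/504000).
= 0.6 × 0.41667 = 0.25.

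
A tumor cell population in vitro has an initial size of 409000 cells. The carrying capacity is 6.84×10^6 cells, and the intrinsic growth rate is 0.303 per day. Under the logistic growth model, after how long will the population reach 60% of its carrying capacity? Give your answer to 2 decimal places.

A = (K − N₀)/N₀ = (6.84×10^6 − 409000)/409000 = 15.724.
Solve 6.84×10^6/(1 + 15.724·e^(−0.303t)) = 4.104×10^6: 1 + 15.724·e^(−0.303t) = 1.6667, so e^(−0.303t) = 0.0423988.
−0.303·t = ln(0.0423988) = -3.1606, so t = 3.1606/0.303 = 10.431.

10.43 days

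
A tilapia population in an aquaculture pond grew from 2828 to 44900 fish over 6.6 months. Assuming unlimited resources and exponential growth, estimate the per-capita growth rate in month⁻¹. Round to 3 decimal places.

0.419 per month

From N(t) = N₀·e^(rt): e^(r·6.6) = 44900/2828 = 15.877.
r·6.6 = ln(15.877) = 2.7649, so r = 2.7649/6.6 = 0.41892.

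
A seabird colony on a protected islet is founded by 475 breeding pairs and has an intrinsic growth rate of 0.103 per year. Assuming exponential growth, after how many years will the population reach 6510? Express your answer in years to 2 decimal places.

Set N₀·e^(rt) = 6510: e^(0.103·t) = 6510/475 = 13.705.
0.103·t = ln(13.705) = 2.6178, so t = 2.6178/0.103 = 25.415.

25.42 years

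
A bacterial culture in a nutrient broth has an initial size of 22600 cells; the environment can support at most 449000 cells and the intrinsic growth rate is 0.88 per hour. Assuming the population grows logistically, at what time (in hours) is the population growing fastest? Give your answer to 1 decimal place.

Logistic growth is fastest at N = K/2 = 224500.
A = (K − N₀)/N₀ = 18.867. Set K/(1 + A·e^(−rt)) = K/2 → A·e^(−rt) = 1.
e^(−0.88t) = 1/18.867 = 0.0530019, so t = ln(18.867)/0.88 = 2.9374/0.88 = 3.338.

3.3 hours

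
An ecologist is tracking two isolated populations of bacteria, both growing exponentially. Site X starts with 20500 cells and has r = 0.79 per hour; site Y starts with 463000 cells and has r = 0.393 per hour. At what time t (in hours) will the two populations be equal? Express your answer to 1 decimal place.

Set 20500·e^(0.79t) = 463000·e^(0.393t).
e^((0.79 − 0.393)t) = 463000/20500 → e^(0.397·t) = 22.585.
0.397·t = ln(22.585) = 3.1173, so t = 3.1173/0.397 = 7.8521.

7.9 hours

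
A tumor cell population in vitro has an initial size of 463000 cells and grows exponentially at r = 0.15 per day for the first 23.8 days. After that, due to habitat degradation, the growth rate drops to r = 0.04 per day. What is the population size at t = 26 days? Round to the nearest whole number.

Phase 1: N(23.8) = 463000·e^(0.15×23.8) = 463000·e^3.57 = 1.644418×10^7.
Phase 2 runs for 26 − 23.8 = 2.2 days at r = 0.04.
N(26) = 1.644418×10^7·e^(0.04×2.2) = 1.644418×10^7·e^0.088 = 1.795685×10^7.

17956852 cells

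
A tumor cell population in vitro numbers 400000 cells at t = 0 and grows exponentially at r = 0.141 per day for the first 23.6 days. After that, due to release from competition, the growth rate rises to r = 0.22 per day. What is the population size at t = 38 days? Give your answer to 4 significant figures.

264900000 cells

Phase 1: N(23.6) = 400000·e^(0.141×23.6) = 400000·e^3.328 = 1.114855×10^7.
Phase 2 runs for 38 − 23.6 = 14.4 days at r = 0.22.
N(38) = 1.114855×10^7·e^(0.22×14.4) = 1.114855×10^7·e^3.168 = 2.648886×10^8.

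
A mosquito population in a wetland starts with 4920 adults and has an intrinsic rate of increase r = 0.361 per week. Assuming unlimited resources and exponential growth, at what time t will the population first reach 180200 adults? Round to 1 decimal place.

10.0 weeks

Set N₀·e^(rt) = 180200: e^(0.361·t) = 180200/4920 = 36.626.
0.361·t = ln(36.626) = 3.6008, so t = 3.6008/0.361 = 9.9744.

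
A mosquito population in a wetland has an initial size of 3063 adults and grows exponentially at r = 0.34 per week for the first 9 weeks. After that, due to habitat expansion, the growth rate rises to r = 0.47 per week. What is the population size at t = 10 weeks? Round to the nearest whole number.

104522 adults

Phase 1: N(9) = 3063·e^(0.34×9) = 3063·e^3.06 = 65326.3.
Phase 2 runs for 10 − 9 = 1 weeks at r = 0.47.
N(10) = 65326.3·e^(0.47×1) = 65326.3·e^0.47 = 104522.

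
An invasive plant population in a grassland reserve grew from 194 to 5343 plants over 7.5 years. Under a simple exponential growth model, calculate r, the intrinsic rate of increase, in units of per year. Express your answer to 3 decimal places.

From N(t) = N₀·e^(rt): e^(r·7.5) = 5343/194 = 27.541.
r·7.5 = ln(27.541) = 3.3157, so r = 3.3157/7.5 = 0.44209.

0.442 per year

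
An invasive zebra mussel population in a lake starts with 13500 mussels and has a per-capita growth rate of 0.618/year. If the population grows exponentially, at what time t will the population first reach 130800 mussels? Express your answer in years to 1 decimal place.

Set N₀·e^(rt) = 130800: e^(0.618·t) = 130800/13500 = 9.6889.
0.618·t = ln(9.6889) = 2.271, so t = 2.271/0.618 = 3.6747.

3.7 years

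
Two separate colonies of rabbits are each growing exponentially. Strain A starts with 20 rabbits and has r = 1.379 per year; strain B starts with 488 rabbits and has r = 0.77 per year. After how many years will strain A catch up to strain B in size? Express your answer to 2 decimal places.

5.25 years

Set 20·e^(1.379t) = 488·e^(0.77t).
e^((1.379 − 0.77)t) = 488/20 → e^(0.609·t) = 24.4.
0.609·t = ln(24.4) = 3.1946, so t = 3.1946/0.609 = 5.2456.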